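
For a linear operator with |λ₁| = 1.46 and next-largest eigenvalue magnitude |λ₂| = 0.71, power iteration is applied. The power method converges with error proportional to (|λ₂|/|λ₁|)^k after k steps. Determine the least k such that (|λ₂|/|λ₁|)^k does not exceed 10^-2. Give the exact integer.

|λ₂/λ₁| = 0.71/1.46 = 0.48630
Need k ≥ ln(10^-2) / ln(0.48630) = -4.6052 / -0.7209 ≈ 6.388
Smallest integer k satisfying the bound: 7

7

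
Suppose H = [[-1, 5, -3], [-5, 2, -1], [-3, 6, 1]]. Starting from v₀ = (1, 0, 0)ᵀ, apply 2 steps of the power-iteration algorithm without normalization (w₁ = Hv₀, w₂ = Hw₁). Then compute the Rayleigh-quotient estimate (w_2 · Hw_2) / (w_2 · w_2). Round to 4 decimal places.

λ ≈ -1.5208

w1 = Hv₀ = (-1, -5, -3)
w2 = Hw1 = (-15, -2, -30)
Hw2 = (95, 101, 3)
w2·Hw2 = (-15)·95 + (-2)·101 + (-30)·3 = -1717; w2·w2 = (-15)·(-15) + (-2)·(-2) + (-30)·(-30) = 1129
λ ≈ -1717/1129 = -1.5208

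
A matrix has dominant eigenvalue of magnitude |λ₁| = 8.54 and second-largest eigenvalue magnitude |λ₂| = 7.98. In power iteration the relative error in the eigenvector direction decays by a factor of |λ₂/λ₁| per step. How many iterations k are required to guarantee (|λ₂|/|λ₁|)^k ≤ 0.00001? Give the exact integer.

|λ₂/λ₁| = 7.98/8.54 = 0.93443
Need k ≥ ln(0.00001) / ln(0.93443) = -11.5129 / -0.0678 ≈ 169.751
Smallest integer k satisfying the bound: 170

170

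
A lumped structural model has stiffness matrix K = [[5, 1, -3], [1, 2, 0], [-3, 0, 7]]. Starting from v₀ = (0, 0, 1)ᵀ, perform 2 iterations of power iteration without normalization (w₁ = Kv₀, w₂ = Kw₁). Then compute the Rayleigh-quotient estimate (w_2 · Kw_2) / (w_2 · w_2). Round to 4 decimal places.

λ ≈ 9.1647

w1 = Kv₀ = (5·0 + 1·0 + (-3)·1; 1·0 + 2·0 + 0·1; (-3)·0 + 0·0 + 7·1) = (-3, 0, 7)
w2 = Kw1 = (5·(-3) + 1·0 + (-3)·7; 1·(-3) + 2·0 + 0·7; (-3)·(-3) + 0·0 + 7·7) = (-36, -3, 58)
Kw2 = (-357, -42, 514)
w2·Kw2 = (-36)·(-357) + (-3)·(-42) + 58·514 = 42790; w2·w2 = (-36)·(-36) + (-3)·(-3) + 58·58 = 4669
λ ≈ 42790/4669 = 9.1647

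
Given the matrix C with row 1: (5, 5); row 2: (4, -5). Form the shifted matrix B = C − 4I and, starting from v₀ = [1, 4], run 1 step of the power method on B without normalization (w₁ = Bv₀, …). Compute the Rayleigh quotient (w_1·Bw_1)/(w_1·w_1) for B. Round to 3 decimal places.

B = C − 4I has rows (1, 5); (4, -9)
w1 = Bv₀ = (21, -32)
Bw1 = (-139, 372)
w1·Bw1 = -14823; w1·w1 = 1465; μ ≈ -14823/1465 = -10.118

-10.118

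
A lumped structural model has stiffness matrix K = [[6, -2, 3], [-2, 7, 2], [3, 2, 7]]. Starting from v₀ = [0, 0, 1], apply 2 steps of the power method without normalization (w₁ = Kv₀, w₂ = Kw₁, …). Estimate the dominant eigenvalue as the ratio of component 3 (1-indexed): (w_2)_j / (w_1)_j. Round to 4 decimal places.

8.8571

w1 = Kv₀ = (6·0 + (-2)·0 + 3·1; (-2)·0 + 7·0 + 2·1; 3·0 + 2·0 + 7·1) = (3, 2, 7)
w2 = Kw1 = (6·3 + (-2)·2 + 3·7; (-2)·3 + 7·2 + 2·7; 3·3 + 2·2 + 7·7) = (35, 22, 62)
Ratio at component: 62 / 7 = 8.8571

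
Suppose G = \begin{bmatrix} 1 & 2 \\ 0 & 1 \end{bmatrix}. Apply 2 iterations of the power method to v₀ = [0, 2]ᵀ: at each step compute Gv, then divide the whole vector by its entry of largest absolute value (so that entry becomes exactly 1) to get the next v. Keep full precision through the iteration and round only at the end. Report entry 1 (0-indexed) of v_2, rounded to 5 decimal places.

0.25000

Gv0 = (4.000000, 2.000000); divide by 4.000000 → v1 = (1.000000, 0.500000)
Gv1 = (2.000000, 0.500000); divide by 2.000000 → v2 = (1.000000, 0.250000)
Requested entry of v2: 2/8 = 0.25000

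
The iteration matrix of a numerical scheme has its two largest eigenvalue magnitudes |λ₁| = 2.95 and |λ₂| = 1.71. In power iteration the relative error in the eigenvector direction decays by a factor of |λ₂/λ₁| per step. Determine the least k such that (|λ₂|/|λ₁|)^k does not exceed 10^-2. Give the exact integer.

|λ₂/λ₁| = 1.71/2.95 = 0.57966
Need k ≥ ln(10^-2) / ln(0.57966) = -4.6052 / -0.5453 ≈ 8.445
Smallest integer k satisfying the bound: 9

9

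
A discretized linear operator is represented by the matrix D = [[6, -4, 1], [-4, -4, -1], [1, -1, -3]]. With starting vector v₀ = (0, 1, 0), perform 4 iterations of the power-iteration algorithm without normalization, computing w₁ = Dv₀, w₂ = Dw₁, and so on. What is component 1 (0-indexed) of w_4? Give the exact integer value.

1179

w1 = Dv₀ = (6·0 + (-4)·1 + 1·0; (-4)·0 + (-4)·1 + (-1)·0; 1·0 + (-1)·1 + (-3)·0) = (-4, -4, -1)
w2 = Dw1 = (6·(-4) + (-4)·(-4) + 1·(-1); (-4)·(-4) + (-4)·(-4) + (-1)·(-1); 1·(-4) + (-1)·(-4) + (-3)·(-1)) = (-9, 33, 3)
w3 = Dw2 = (-183, -99, -51)
w4 = Dw3 = (-753, 1179, 69)
The requested component of w4 is 1179.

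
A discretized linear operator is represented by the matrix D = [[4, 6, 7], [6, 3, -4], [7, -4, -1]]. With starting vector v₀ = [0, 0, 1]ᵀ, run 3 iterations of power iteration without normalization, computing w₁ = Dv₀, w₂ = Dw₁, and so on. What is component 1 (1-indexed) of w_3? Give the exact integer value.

w1 = Dv₀ = (7, -4, -1)
w2 = Dw1 = (-3, 34, 66)
w3 = Dw2 = (654, -180, -223)
The requested component of w3 is 654.

654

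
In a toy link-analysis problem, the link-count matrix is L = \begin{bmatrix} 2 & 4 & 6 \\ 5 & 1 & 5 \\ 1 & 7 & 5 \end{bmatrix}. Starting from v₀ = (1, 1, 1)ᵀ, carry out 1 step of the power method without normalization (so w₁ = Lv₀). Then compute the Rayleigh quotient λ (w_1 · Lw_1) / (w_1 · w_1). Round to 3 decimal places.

w1 = Lv₀ = (12, 11, 13)
Lw1 = (146, 136, 154)
w1·Lw1 = 12·146 + 11·136 + 13·154 = 5250; w1·w1 = 12·12 + 11·11 + 13·13 = 434
λ ≈ 5250/434 = 12.097

λ ≈ 12.097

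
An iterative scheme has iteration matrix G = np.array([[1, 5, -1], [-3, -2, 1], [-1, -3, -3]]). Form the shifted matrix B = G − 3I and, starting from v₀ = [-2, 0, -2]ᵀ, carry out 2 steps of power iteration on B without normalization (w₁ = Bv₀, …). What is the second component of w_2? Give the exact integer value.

B = G − 3I has rows (-2, 5, -1); (-3, -5, 1); (-1, -3, -6)
w1 = Bv₀ = ((-2)·(-2) + 5·0 + (-1)·(-2); (-3)·(-2) + (-5)·0 + 1·(-2); (-1)·(-2) + (-3)·0 + (-6)·(-2)) = (6, 4, 14)
w2 = Bw1 = ((-2)·6 + 5·4 + (-1)·14; (-3)·6 + (-5)·4 + 1·14; (-1)·6 + (-3)·4 + (-6)·14) = (-6, -24, -102)
Requested component of w2: -24

-24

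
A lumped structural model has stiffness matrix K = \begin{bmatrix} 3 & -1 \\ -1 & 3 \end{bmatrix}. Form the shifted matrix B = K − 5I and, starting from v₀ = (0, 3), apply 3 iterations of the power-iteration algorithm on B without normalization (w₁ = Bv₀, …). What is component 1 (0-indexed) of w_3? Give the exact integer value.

B = K − 5I has rows (-2, -1); (-1, -2)
w1 = Bv₀ = ((-2)·0 + (-1)·3; (-1)·0 + (-2)·3) = (-3, -6)
w2 = Bw1 = ((-2)·(-3) + (-1)·(-6); (-1)·(-3) + (-2)·(-6)) = (12, 15)
w3 = Bw2 = (-39, -42)
Requested component of w3: -42

-42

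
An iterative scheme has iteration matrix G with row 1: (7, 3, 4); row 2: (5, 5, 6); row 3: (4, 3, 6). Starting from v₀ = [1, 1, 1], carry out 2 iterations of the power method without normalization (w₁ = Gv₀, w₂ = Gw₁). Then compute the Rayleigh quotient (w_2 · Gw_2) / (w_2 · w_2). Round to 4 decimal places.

λ ≈ 14.1257

w1 = Gv₀ = (7·1 + 3·1 + 4·1; 5·1 + 5·1 + 6·1; 4·1 + 3·1 + 6·1) = (14, 16, 13)
w2 = Gw1 = (7·14 + 3·16 + 4·13; 5·14 + 5·16 + 6·13; 4·14 + 3·16 + 6·13) = (198, 228, 182)
Gw2 = (2798, 3222, 2568)
w2·Gw2 = 198·2798 + 228·3222 + 182·2568 = 1755996; w2·w2 = 198·198 + 228·228 + 182·182 = 124312
λ ≈ 1755996/124312 = 14.1257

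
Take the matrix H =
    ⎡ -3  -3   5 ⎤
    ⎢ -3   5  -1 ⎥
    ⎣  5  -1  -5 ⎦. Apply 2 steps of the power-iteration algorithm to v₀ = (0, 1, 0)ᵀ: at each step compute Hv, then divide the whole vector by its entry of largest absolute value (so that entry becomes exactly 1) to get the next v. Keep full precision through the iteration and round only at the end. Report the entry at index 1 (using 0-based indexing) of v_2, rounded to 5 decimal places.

1.00000

Hv0 = (-3.000000, 5.000000, -1.000000); divide by 5.000000 → v1 = (-0.600000, 1.000000, -0.200000)
Hv1 = (-2.200000, 7.000000, -3.000000); divide by 7.000000 → v2 = (-0.314286, 1.000000, -0.428571)
Requested entry of v2: 35/35 = 1.00000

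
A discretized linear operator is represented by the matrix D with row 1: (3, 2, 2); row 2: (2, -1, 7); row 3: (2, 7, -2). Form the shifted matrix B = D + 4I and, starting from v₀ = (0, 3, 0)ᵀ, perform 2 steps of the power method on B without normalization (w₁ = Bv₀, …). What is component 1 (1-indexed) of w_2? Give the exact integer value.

B = D + 4I has rows (7, 2, 2); (2, 3, 7); (2, 7, 2)
w1 = Bv₀ = (6, 9, 21)
w2 = Bw1 = (102, 186, 117)
Requested component of w2: 102

102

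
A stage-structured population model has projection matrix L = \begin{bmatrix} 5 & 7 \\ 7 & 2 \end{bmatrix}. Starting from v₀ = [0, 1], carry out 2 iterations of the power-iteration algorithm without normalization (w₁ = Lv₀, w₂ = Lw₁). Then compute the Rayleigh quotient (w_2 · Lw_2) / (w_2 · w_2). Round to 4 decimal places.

λ ≈ 10.3610

w1 = Lv₀ = (7, 2)
w2 = Lw1 = (49, 53)
Lw2 = (616, 449)
w2·Lw2 = 49·616 + 53·449 = 53981; w2·w2 = 49·49 + 53·53 = 5210
λ ≈ 53981/5210 = 10.3610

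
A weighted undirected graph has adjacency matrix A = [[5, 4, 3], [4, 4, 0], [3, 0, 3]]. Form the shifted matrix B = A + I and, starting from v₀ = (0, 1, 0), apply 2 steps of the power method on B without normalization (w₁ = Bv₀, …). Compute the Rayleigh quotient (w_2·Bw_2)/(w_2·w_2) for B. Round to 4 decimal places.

B = A + I has rows (6, 4, 3); (4, 5, 0); (3, 0, 4)
w1 = Bv₀ = (4, 5, 0)
w2 = Bw1 = (44, 41, 12)
Bw2 = (464, 381, 180)
w2·Bw2 = 38197; w2·w2 = 3761; μ ≈ 38197/3761 = 10.1561

10.1561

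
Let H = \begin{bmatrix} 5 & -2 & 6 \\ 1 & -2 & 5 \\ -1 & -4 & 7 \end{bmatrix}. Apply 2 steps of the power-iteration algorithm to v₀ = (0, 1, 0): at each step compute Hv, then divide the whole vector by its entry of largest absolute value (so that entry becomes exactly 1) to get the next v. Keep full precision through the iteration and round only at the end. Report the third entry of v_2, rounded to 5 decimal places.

0.60000

Hv0 = (-2.000000, -2.000000, -4.000000); divide by -4.000000 → v1 = (0.500000, 0.500000, 1.000000)
Hv1 = (7.500000, 4.500000, 4.500000); divide by 7.500000 → v2 = (1.000000, 0.600000, 0.600000)
Requested entry of v2: -18/-30 = 0.60000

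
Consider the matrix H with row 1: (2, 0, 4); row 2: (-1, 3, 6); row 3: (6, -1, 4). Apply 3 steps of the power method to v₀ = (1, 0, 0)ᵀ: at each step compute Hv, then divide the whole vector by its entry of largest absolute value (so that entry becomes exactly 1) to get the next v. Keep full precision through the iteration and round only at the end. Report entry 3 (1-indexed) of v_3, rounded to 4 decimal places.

0.9930

Hv0 = (2.00000, -1.00000, 6.00000); divide by 6.00000 → v1 = (0.33333, -0.16667, 1.00000)
Hv1 = (4.66667, 5.16667, 6.16667); divide by 6.16667 → v2 = (0.75676, 0.83784, 1.00000)
Hv2 = (5.51351, 7.75676, 7.70270); divide by 7.75676 → v3 = (0.71080, 1.00000, 0.99303)
Requested entry of v3: 285/287 = 0.9930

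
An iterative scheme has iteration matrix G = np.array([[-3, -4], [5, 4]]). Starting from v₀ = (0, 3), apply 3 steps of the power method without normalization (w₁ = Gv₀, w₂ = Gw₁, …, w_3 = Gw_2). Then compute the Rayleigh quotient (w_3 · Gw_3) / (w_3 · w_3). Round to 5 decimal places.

λ ≈ 0.87692

w1 = Gv₀ = ((-3)·0 + (-4)·3; 5·0 + 4·3) = (-12, 12)
w2 = Gw1 = ((-3)·(-12) + (-4)·12; 5·(-12) + 4·12) = (-12, -12)
w3 = Gw2 = (84, -108)
Gw3 = (180, -12)
w3·Gw3 = 84·180 + (-108)·(-12) = 16416; w3·w3 = 84·84 + (-108)·(-108) = 18720
λ ≈ 16416/18720 = 0.87692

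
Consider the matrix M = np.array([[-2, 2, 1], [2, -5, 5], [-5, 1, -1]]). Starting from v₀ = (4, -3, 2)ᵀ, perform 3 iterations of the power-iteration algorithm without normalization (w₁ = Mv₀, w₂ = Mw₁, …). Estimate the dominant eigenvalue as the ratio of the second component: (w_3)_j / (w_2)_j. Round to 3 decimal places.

λ ≈ -7.293

w1 = Mv₀ = ((-2)·4 + 2·(-3) + 1·2; 2·4 + (-5)·(-3) + 5·2; (-5)·4 + 1·(-3) + (-1)·2) = (-12, 33, -25)
w2 = Mw1 = ((-2)·(-12) + 2·33 + 1·(-25); 2·(-12) + (-5)·33 + 5·(-25); (-5)·(-12) + 1·33 + (-1)·(-25)) = (65, -314, 118)
w3 = Mw2 = (-640, 2290, -757)
Ratio at component: 2290 / -314 = -7.293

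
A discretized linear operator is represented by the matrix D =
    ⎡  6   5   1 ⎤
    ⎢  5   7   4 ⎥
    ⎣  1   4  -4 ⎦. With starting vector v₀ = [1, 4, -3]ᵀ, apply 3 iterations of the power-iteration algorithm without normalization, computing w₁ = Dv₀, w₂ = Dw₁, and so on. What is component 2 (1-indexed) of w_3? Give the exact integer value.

w1 = Dv₀ = (6·1 + 5·4 + 1·(-3); 5·1 + 7·4 + 4·(-3); 1·1 + 4·4 + (-4)·(-3)) = (23, 21, 29)
w2 = Dw1 = (6·23 + 5·21 + 1·29; 5·23 + 7·21 + 4·29; 1·23 + 4·21 + (-4)·29) = (272, 378, -9)
w3 = Dw2 = (3513, 3970, 1820)
The requested component of w3 is 3970.

3970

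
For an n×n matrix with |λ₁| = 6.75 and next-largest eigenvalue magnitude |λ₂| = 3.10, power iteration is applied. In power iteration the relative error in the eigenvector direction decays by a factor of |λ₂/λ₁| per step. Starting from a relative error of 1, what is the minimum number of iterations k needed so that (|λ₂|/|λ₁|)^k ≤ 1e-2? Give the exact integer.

|λ₂/λ₁| = 3.10/6.75 = 0.45926
Need k ≥ ln(1e-2) / ln(0.45926) = -4.6052 / -0.7781 ≈ 5.918
Smallest integer k satisfying the bound: 6

6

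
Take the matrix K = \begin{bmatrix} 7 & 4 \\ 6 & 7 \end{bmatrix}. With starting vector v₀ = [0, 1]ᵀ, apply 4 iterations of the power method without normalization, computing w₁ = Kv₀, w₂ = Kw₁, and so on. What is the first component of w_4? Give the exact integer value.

8176

w1 = Kv₀ = (4, 7)
w2 = Kw1 = (56, 73)
w3 = Kw2 = (684, 847)
w4 = Kw3 = (8176, 10033)
The requested component of w4 is 8176.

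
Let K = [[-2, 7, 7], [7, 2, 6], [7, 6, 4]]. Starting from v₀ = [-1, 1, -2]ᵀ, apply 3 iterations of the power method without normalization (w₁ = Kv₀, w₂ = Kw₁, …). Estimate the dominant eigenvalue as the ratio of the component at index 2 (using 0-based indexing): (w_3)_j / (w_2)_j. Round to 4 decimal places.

15.2254

w1 = Kv₀ = (-5, -17, -9)
w2 = Kw1 = (-172, -123, -173)
w3 = Kw2 = (-1728, -2488, -2634)
Ratio at component: -2634 / -173 = 15.2254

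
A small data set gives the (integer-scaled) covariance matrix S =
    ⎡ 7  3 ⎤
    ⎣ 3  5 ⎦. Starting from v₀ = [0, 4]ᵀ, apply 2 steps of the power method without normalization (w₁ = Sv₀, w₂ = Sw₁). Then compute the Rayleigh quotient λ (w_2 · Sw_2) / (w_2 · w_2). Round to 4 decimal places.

w1 = Sv₀ = (7·0 + 3·4; 3·0 + 5·4) = (12, 20)
w2 = Sw1 = (7·12 + 3·20; 3·12 + 5·20) = (144, 136)
Sw2 = (1416, 1112)
w2·Sw2 = 144·1416 + 136·1112 = 355136; w2·w2 = 144·144 + 136·136 = 39232
λ ≈ 355136/39232 = 9.0522

λ ≈ 9.0522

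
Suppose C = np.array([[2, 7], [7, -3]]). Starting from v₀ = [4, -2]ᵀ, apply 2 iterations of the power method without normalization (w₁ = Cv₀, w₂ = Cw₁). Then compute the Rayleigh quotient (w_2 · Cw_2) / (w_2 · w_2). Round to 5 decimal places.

w1 = Cv₀ = (2·4 + 7·(-2); 7·4 + (-3)·(-2)) = (-6, 34)
w2 = Cw1 = (2·(-6) + 7·34; 7·(-6) + (-3)·34) = (226, -144)
Cw2 = (-556, 2014)
w2·Cw2 = 226·(-556) + (-144)·2014 = -415672; w2·w2 = 226·226 + (-144)·(-144) = 71812
λ ≈ -415672/71812 = -5.78834

λ ≈ -5.78834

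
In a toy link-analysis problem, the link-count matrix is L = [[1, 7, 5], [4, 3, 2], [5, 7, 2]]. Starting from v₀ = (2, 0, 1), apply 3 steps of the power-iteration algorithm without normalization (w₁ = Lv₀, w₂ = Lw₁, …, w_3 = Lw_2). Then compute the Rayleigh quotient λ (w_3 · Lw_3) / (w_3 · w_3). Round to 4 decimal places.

w1 = Lv₀ = (1·2 + 7·0 + 5·1; 4·2 + 3·0 + 2·1; 5·2 + 7·0 + 2·1) = (7, 10, 12)
w2 = Lw1 = (1·7 + 7·10 + 5·12; 4·7 + 3·10 + 2·12; 5·7 + 7·10 + 2·12) = (137, 82, 129)
w3 = Lw2 = (1356, 1052, 1517)
Lw3 = (16305, 11614, 17178)
w3·Lw3 = 1356·16305 + 1052·11614 + 1517·17178 = 60386534; w3·w3 = 1356·1356 + 1052·1052 + 1517·1517 = 5246729
λ ≈ 60386534/5246729 = 11.5094

11.5094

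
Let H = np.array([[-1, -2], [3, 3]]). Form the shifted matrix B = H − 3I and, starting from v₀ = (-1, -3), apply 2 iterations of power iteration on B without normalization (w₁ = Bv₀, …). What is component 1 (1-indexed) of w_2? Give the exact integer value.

-34

B = H − 3I has rows (-4, -2); (3, 0)
w1 = Bv₀ = ((-4)·(-1) + (-2)·(-3); 3·(-1) + 0·(-3)) = (10, -3)
w2 = Bw1 = ((-4)·10 + (-2)·(-3); 3·10 + 0·(-3)) = (-34, 30)
Requested component of w2: -34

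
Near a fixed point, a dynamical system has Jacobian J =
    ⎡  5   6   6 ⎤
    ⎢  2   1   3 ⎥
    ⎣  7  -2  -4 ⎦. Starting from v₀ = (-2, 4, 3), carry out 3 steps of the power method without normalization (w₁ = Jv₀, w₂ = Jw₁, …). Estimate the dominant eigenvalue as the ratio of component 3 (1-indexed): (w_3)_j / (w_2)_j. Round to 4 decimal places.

-3.6257

w1 = Jv₀ = (5·(-2) + 6·4 + 6·3; 2·(-2) + 1·4 + 3·3; 7·(-2) + (-2)·4 + (-4)·3) = (32, 9, -34)
w2 = Jw1 = (5·32 + 6·9 + 6·(-34); 2·32 + 1·9 + 3·(-34); 7·32 + (-2)·9 + (-4)·(-34)) = (10, -29, 342)
w3 = Jw2 = (1928, 1017, -1240)
Ratio at component: -1240 / 342 = -3.6257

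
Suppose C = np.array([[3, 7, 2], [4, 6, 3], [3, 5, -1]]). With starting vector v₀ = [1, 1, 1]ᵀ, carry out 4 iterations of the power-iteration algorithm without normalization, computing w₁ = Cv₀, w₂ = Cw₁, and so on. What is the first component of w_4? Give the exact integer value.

19144

w1 = Cv₀ = (3·1 + 7·1 + 2·1; 4·1 + 6·1 + 3·1; 3·1 + 5·1 + (-1)·1) = (12, 13, 7)
w2 = Cw1 = (3·12 + 7·13 + 2·7; 4·12 + 6·13 + 3·7; 3·12 + 5·13 + (-1)·7) = (141, 147, 94)
w3 = Cw2 = (1640, 1728, 1064)
w4 = Cw3 = (19144, 20120, 12496)
The requested component of w4 is 19144.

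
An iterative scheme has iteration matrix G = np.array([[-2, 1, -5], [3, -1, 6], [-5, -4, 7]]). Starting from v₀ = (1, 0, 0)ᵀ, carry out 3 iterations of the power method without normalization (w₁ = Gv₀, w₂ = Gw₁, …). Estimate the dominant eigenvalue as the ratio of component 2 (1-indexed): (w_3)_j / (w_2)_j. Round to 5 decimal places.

2.23077

w1 = Gv₀ = ((-2)·1 + 1·0 + (-5)·0; 3·1 + (-1)·0 + 6·0; (-5)·1 + (-4)·0 + 7·0) = (-2, 3, -5)
w2 = Gw1 = ((-2)·(-2) + 1·3 + (-5)·(-5); 3·(-2) + (-1)·3 + 6·(-5); (-5)·(-2) + (-4)·3 + 7·(-5)) = (32, -39, -37)
w3 = Gw2 = (82, -87, -263)
Ratio at component: -87 / -39 = 2.23077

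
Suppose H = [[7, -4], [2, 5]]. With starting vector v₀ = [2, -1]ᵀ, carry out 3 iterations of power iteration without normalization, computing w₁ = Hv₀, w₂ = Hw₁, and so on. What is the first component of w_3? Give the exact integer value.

786

w1 = Hv₀ = (18, -1)
w2 = Hw1 = (130, 31)
w3 = Hw2 = (786, 415)
The requested component of w3 is 786.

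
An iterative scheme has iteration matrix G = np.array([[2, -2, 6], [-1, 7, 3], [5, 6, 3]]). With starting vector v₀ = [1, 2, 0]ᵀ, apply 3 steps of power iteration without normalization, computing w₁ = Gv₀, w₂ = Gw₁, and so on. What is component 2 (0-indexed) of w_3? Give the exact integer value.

1581

w1 = Gv₀ = (-2, 13, 17)
w2 = Gw1 = (72, 144, 119)
w3 = Gw2 = (570, 1293, 1581)
The requested component of w3 is 1581.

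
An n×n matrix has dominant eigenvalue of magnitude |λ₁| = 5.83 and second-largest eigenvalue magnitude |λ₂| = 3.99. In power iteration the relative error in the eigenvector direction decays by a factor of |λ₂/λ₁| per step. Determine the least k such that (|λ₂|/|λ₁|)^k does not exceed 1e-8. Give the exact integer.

49

|λ₂/λ₁| = 3.99/5.83 = 0.68439
Need k ≥ ln(1e-8) / ln(0.68439) = -18.4207 / -0.3792 ≈ 48.574
Smallest integer k satisfying the bound: 49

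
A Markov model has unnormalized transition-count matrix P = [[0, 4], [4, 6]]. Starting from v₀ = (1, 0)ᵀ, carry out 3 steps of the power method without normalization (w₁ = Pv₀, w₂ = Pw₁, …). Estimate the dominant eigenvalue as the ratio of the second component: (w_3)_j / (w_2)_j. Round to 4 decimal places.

8.6667

w1 = Pv₀ = (0, 4)
w2 = Pw1 = (16, 24)
w3 = Pw2 = (96, 208)
Ratio at component: 208 / 24 = 8.6667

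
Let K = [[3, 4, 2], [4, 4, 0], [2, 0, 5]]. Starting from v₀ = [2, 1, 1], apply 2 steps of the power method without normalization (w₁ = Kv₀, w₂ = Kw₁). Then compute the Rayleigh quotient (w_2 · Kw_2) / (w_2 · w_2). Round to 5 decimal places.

λ ≈ 8.13621

w1 = Kv₀ = (12, 12, 9)
w2 = Kw1 = (102, 96, 69)
Kw2 = (828, 792, 549)
w2·Kw2 = 102·828 + 96·792 + 69·549 = 198369; w2·w2 = 102·102 + 96·96 + 69·69 = 24381
λ ≈ 198369/24381 = 8.13621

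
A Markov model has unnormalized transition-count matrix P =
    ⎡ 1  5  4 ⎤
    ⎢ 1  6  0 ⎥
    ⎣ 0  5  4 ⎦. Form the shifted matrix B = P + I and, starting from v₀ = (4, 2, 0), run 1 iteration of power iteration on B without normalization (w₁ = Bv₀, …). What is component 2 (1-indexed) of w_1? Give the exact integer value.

18

B = P + I has rows (2, 5, 4); (1, 7, 0); (0, 5, 5)
w1 = Bv₀ = (18, 18, 10)
Requested component of w1: 18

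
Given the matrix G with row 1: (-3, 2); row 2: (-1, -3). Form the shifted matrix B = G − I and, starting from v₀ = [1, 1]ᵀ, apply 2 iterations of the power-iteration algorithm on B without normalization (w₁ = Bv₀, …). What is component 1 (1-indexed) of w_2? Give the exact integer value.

B = G − I has rows (-4, 2); (-1, -4)
w1 = Bv₀ = (-2, -5)
w2 = Bw1 = (-2, 22)
Requested component of w2: -2

-2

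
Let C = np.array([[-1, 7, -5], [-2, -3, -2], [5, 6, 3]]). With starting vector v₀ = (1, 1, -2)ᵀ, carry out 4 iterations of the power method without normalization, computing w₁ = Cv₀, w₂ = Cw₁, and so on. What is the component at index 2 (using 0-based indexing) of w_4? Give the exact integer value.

w1 = Cv₀ = ((-1)·1 + 7·1 + (-5)·(-2); (-2)·1 + (-3)·1 + (-2)·(-2); 5·1 + 6·1 + 3·(-2)) = (16, -1, 5)
w2 = Cw1 = ((-1)·16 + 7·(-1) + (-5)·5; (-2)·16 + (-3)·(-1) + (-2)·5; 5·16 + 6·(-1) + 3·5) = (-48, -39, 89)
w3 = Cw2 = (-670, 35, -207)
w4 = Cw3 = (1950, 1649, -3761)
The requested component of w4 is -3761.

-3761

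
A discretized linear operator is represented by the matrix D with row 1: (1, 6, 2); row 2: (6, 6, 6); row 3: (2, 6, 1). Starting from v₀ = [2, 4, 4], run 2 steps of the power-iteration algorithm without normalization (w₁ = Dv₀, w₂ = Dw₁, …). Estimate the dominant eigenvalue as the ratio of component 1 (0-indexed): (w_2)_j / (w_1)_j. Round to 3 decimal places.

12.600

w1 = Dv₀ = (1·2 + 6·4 + 2·4; 6·2 + 6·4 + 6·4; 2·2 + 6·4 + 1·4) = (34, 60, 32)
w2 = Dw1 = (1·34 + 6·60 + 2·32; 6·34 + 6·60 + 6·32; 2·34 + 6·60 + 1·32) = (458, 756, 460)
Ratio at component: 756 / 60 = 12.600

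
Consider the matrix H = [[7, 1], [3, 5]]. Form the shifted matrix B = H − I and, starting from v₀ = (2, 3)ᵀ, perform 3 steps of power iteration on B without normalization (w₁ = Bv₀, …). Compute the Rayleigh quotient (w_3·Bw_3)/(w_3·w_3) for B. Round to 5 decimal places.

B = H − I has rows (6, 1); (3, 4)
w1 = Bv₀ = (6·2 + 1·3; 3·2 + 4·3) = (15, 18)
w2 = Bw1 = (6·15 + 1·18; 3·15 + 4·18) = (108, 117)
w3 = Bw2 = (765, 792)
Bw3 = (5382, 5463)
w3·Bw3 = 8443926; w3·w3 = 1212489; μ ≈ 8443926/1212489 = 6.96413

μ ≈ 6.96413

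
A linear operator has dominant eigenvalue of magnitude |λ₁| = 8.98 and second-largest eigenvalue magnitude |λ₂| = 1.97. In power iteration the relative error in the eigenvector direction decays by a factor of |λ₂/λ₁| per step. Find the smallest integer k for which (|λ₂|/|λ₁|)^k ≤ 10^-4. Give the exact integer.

|λ₂/λ₁| = 1.97/8.98 = 0.21938
Need k ≥ ln(10^-4) / ln(0.21938) = -9.2103 / -1.5170 ≈ 6.072
Smallest integer k satisfying the bound: 7

7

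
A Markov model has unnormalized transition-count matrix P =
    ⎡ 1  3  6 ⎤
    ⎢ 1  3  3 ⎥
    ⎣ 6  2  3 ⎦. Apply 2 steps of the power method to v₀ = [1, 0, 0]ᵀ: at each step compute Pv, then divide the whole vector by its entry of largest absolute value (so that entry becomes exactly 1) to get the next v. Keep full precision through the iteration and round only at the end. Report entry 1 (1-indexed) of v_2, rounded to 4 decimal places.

Pv0 = (1.00000, 1.00000, 6.00000); divide by 6.00000 → v1 = (0.16667, 0.16667, 1.00000)
Pv1 = (6.66667, 3.66667, 4.33333); divide by 6.66667 → v2 = (1.00000, 0.55000, 0.65000)
Requested entry of v2: 40/40 = 1.0000

1.0000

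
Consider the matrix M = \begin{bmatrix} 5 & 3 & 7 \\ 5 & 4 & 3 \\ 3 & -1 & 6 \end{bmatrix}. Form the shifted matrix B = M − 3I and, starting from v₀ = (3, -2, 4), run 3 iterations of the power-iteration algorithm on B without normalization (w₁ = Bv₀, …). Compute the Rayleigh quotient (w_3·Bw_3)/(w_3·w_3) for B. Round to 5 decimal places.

μ ≈ 7.88830

B = M − 3I has rows (2, 3, 7); (5, 1, 3); (3, -1, 3)
w1 = Bv₀ = (2·3 + 3·(-2) + 7·4; 5·3 + 1·(-2) + 3·4; 3·3 + (-1)·(-2) + 3·4) = (28, 25, 23)
w2 = Bw1 = (2·28 + 3·25 + 7·23; 5·28 + 1·25 + 3·23; 3·28 + (-1)·25 + 3·23) = (292, 234, 128)
w3 = Bw2 = (2182, 2078, 1026)
Bw3 = (17780, 16066, 7546)
w3·Bw3 = 79923304; w3·w3 = 10131884; μ ≈ 79923304/10131884 = 7.88830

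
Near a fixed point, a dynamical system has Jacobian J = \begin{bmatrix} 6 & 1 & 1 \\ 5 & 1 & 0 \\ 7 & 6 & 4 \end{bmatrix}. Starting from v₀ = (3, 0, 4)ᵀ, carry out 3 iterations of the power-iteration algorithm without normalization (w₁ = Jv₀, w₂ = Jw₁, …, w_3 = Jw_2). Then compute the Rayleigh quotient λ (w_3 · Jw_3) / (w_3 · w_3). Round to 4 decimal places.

w1 = Jv₀ = (6·3 + 1·0 + 1·4; 5·3 + 1·0 + 0·4; 7·3 + 6·0 + 4·4) = (22, 15, 37)
w2 = Jw1 = (6·22 + 1·15 + 1·37; 5·22 + 1·15 + 0·37; 7·22 + 6·15 + 4·37) = (184, 125, 392)
w3 = Jw2 = (1621, 1045, 3606)
Jw3 = (14377, 9150, 32041)
w3·Jw3 = 1621·14377 + 1045·9150 + 3606·32041 = 148406713; w3·w3 = 1621·1621 + 1045·1045 + 3606·3606 = 16722902
λ ≈ 148406713/16722902 = 8.8745

λ ≈ 8.8745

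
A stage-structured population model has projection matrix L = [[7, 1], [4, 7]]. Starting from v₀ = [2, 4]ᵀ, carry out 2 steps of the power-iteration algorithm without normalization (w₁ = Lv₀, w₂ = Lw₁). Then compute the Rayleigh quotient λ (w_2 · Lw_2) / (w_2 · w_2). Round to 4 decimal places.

λ ≈ 9.0000

w1 = Lv₀ = (18, 36)
w2 = Lw1 = (162, 324)
Lw2 = (1458, 2916)
w2·Lw2 = 162·1458 + 324·2916 = 1180980; w2·w2 = 162·162 + 324·324 = 131220
λ ≈ 1180980/131220 = 9.0000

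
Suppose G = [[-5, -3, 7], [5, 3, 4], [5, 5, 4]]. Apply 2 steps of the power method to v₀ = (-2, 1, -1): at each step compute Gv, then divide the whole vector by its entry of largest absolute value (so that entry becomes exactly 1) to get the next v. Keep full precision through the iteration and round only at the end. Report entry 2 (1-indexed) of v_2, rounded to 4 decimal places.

Gv0 = (0.00000, -11.00000, -9.00000); divide by -11.00000 → v1 = (0.00000, 1.00000, 0.81818)
Gv1 = (2.72727, 6.27273, 8.27273); divide by 8.27273 → v2 = (0.32967, 0.75824, 1.00000)
Requested entry of v2: -69/-91 = 0.7582

0.7582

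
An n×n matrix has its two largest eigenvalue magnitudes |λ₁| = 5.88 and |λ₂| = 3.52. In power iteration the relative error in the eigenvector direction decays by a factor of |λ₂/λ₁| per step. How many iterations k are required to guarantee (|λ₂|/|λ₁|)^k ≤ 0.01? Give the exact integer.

9

|λ₂/λ₁| = 3.52/5.88 = 0.59864
Need k ≥ ln(0.01) / ln(0.59864) = -4.6052 / -0.5131 ≈ 8.975
Smallest integer k satisfying the bound: 9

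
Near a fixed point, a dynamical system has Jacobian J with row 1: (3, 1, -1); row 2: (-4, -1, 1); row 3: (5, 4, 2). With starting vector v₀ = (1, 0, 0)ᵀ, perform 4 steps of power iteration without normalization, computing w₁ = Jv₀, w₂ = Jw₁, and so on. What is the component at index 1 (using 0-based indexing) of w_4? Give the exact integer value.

w1 = Jv₀ = (3·1 + 1·0 + (-1)·0; (-4)·1 + (-1)·0 + 1·0; 5·1 + 4·0 + 2·0) = (3, -4, 5)
w2 = Jw1 = (3·3 + 1·(-4) + (-1)·5; (-4)·3 + (-1)·(-4) + 1·5; 5·3 + 4·(-4) + 2·5) = (0, -3, 9)
w3 = Jw2 = (-12, 12, 6)
w4 = Jw3 = (-30, 42, 0)
The requested component of w4 is 42.

42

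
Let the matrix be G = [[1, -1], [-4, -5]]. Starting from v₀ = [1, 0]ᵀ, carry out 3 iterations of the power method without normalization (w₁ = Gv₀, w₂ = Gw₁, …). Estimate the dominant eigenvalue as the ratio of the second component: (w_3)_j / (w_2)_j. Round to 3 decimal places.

-6.250

w1 = Gv₀ = (1, -4)
w2 = Gw1 = (5, 16)
w3 = Gw2 = (-11, -100)
Ratio at component: -100 / 16 = -6.250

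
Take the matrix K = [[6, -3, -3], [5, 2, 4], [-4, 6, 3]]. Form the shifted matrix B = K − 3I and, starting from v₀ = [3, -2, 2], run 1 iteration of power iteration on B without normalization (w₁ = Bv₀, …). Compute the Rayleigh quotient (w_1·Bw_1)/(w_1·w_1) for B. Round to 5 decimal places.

-3.44774

B = K − 3I has rows (3, -3, -3); (5, -1, 4); (-4, 6, 0)
w1 = Bv₀ = (9, 25, -24)
Bw1 = (24, -76, 114)
w1·Bw1 = -4420; w1·w1 = 1282; μ ≈ -4420/1282 = -3.44774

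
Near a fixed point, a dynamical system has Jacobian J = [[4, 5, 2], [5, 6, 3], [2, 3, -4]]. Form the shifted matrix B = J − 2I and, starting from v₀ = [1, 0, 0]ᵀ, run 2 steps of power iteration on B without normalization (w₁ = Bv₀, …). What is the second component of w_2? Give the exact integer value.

B = J − 2I has rows (2, 5, 2); (5, 4, 3); (2, 3, -6)
w1 = Bv₀ = (2·1 + 5·0 + 2·0; 5·1 + 4·0 + 3·0; 2·1 + 3·0 + (-6)·0) = (2, 5, 2)
w2 = Bw1 = (2·2 + 5·5 + 2·2; 5·2 + 4·5 + 3·2; 2·2 + 3·5 + (-6)·2) = (33, 36, 7)
Requested component of w2: 36

36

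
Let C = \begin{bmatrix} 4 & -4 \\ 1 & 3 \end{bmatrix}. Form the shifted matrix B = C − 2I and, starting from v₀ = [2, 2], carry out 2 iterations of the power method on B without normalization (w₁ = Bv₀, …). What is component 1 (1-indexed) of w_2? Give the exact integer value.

B = C − 2I has rows (2, -4); (1, 1)
w1 = Bv₀ = (-4, 4)
w2 = Bw1 = (-24, 0)
Requested component of w2: -24

-24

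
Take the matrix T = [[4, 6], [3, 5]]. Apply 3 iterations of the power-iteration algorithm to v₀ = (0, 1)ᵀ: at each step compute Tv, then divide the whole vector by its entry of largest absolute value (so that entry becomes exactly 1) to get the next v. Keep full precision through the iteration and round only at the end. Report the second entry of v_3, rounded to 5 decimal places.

Tv0 = (6.000000, 5.000000); divide by 6.000000 → v1 = (1.000000, 0.833333)
Tv1 = (9.000000, 7.166667); divide by 9.000000 → v2 = (1.000000, 0.796296)
Tv2 = (8.777778, 6.981481); divide by 8.777778 → v3 = (1.000000, 0.795359)
Requested entry of v3: 377/474 = 0.79536

0.79536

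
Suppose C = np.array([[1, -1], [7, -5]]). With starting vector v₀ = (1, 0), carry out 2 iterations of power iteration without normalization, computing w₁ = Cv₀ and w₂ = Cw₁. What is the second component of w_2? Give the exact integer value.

w1 = Cv₀ = (1·1 + (-1)·0; 7·1 + (-5)·0) = (1, 7)
w2 = Cw1 = (1·1 + (-1)·7; 7·1 + (-5)·7) = (-6, -28)
The requested component of w2 is -28.

-28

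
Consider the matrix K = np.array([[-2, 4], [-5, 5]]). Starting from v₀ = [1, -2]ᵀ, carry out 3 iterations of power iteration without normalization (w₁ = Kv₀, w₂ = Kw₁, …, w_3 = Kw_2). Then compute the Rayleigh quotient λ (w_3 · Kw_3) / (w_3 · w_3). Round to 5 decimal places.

w1 = Kv₀ = ((-2)·1 + 4·(-2); (-5)·1 + 5·(-2)) = (-10, -15)
w2 = Kw1 = ((-2)·(-10) + 4·(-15); (-5)·(-10) + 5·(-15)) = (-40, -25)
w3 = Kw2 = (-20, 75)
Kw3 = (340, 475)
w3·Kw3 = (-20)·340 + 75·475 = 28825; w3·w3 = (-20)·(-20) + 75·75 = 6025
λ ≈ 28825/6025 = 4.78423

λ ≈ 4.78423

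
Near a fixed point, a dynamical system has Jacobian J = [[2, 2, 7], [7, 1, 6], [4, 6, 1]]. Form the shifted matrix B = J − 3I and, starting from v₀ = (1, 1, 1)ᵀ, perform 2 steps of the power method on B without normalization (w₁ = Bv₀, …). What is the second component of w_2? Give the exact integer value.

B = J − 3I has rows (-1, 2, 7); (7, -2, 6); (4, 6, -2)
w1 = Bv₀ = (8, 11, 8)
w2 = Bw1 = (70, 82, 82)
Requested component of w2: 82

82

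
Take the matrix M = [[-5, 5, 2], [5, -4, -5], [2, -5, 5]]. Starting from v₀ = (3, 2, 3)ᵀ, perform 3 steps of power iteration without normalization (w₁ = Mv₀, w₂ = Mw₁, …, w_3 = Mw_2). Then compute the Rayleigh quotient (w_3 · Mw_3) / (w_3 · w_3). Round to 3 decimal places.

λ ≈ 3.535

w1 = Mv₀ = ((-5)·3 + 5·2 + 2·3; 5·3 + (-4)·2 + (-5)·3; 2·3 + (-5)·2 + 5·3) = (1, -8, 11)
w2 = Mw1 = ((-5)·1 + 5·(-8) + 2·11; 5·1 + (-4)·(-8) + (-5)·11; 2·1 + (-5)·(-8) + 5·11) = (-23, -18, 97)
w3 = Mw2 = (219, -528, 529)
Mw3 = (-2677, 562, 5723)
w3·Mw3 = 219·(-2677) + (-528)·562 + 529·5723 = 2144468; w3·w3 = 219·219 + (-528)·(-528) + 529·529 = 606586
λ ≈ 2144468/606586 = 3.535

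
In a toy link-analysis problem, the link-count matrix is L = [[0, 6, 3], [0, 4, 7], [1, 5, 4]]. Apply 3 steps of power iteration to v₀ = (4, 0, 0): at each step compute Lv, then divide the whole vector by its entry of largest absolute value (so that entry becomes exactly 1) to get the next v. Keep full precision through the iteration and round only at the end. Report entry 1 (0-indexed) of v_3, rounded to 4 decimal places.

1.0000

Lv0 = (0.00000, 0.00000, 4.00000); divide by 4.00000 → v1 = (0.00000, 0.00000, 1.00000)
Lv1 = (3.00000, 7.00000, 4.00000); divide by 7.00000 → v2 = (0.42857, 1.00000, 0.57143)
Lv2 = (7.71429, 8.00000, 7.71429); divide by 8.00000 → v3 = (0.96429, 1.00000, 0.96429)
Requested entry of v3: 224/224 = 1.0000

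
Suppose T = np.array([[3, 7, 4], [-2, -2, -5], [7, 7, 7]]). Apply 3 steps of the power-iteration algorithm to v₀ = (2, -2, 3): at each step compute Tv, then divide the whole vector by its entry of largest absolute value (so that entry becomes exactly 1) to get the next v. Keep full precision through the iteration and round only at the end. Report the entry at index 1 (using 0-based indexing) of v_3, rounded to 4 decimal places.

Tv0 = (4.00000, -15.00000, 21.00000); divide by 21.00000 → v1 = (0.19048, -0.71429, 1.00000)
Tv1 = (-0.42857, -3.95238, 3.33333); divide by -3.95238 → v2 = (0.10843, 1.00000, -0.84337)
Tv2 = (3.95181, 2.00000, 1.85542); divide by 3.95181 → v3 = (1.00000, 0.50610, 0.46951)
Requested entry of v3: -166/-328 = 0.5061

0.5061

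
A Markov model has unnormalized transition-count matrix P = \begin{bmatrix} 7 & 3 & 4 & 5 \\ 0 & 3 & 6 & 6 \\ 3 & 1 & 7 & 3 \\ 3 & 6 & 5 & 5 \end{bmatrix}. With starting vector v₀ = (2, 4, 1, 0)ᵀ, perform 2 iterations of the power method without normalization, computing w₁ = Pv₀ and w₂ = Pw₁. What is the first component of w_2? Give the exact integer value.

507

w1 = Pv₀ = (30, 18, 17, 35)
w2 = Pw1 = (507, 366, 332, 458)
The requested component of w2 is 507.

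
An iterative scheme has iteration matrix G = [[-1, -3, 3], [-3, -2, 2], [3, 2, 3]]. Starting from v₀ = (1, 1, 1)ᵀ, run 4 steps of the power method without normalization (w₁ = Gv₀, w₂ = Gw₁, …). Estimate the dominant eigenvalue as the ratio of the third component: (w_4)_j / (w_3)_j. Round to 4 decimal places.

w1 = Gv₀ = ((-1)·1 + (-3)·1 + 3·1; (-3)·1 + (-2)·1 + 2·1; 3·1 + 2·1 + 3·1) = (-1, -3, 8)
w2 = Gw1 = ((-1)·(-1) + (-3)·(-3) + 3·8; (-3)·(-1) + (-2)·(-3) + 2·8; 3·(-1) + 2·(-3) + 3·8) = (34, 25, 15)
w3 = Gw2 = (-64, -122, 197)
w4 = Gw3 = (1021, 830, 155)
Ratio at component: 155 / 197 = 0.7868

λ ≈ 0.7868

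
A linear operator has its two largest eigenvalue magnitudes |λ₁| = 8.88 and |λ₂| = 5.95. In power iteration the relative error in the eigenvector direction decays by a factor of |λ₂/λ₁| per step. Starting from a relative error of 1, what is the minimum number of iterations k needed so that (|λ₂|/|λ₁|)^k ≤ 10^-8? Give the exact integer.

|λ₂/λ₁| = 5.95/8.88 = 0.67005
Need k ≥ ln(10^-8) / ln(0.67005) = -18.4207 / -0.4004 ≈ 46.005
Smallest integer k satisfying the bound: 47

47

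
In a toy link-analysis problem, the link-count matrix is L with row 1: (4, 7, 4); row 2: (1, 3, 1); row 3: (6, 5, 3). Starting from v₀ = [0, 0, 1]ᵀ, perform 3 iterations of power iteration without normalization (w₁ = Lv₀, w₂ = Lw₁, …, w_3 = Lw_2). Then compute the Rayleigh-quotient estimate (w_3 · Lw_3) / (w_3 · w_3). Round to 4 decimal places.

10.1550

w1 = Lv₀ = (4·0 + 7·0 + 4·1; 1·0 + 3·0 + 1·1; 6·0 + 5·0 + 3·1) = (4, 1, 3)
w2 = Lw1 = (4·4 + 7·1 + 4·3; 1·4 + 3·1 + 1·3; 6·4 + 5·1 + 3·3) = (35, 10, 38)
w3 = Lw2 = (362, 103, 374)
Lw3 = (3665, 1045, 3809)
w3·Lw3 = 362·3665 + 103·1045 + 374·3809 = 2858931; w3·w3 = 362·362 + 103·103 + 374·374 = 281529
λ ≈ 2858931/281529 = 10.1550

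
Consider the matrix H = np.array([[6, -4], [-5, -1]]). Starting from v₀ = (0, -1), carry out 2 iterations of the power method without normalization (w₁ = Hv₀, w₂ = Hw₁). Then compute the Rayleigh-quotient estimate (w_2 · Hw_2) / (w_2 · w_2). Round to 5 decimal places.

6.82402

w1 = Hv₀ = (4, 1)
w2 = Hw1 = (20, -21)
Hw2 = (204, -79)
w2·Hw2 = 20·204 + (-21)·(-79) = 5739; w2·w2 = 20·20 + (-21)·(-21) = 841
λ ≈ 5739/841 = 6.82402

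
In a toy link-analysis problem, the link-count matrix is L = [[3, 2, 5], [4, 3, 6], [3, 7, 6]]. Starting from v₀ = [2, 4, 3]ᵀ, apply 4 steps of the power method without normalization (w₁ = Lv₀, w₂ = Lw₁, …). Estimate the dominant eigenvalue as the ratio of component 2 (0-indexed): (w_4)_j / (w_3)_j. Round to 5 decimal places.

λ ≈ 13.53231

w1 = Lv₀ = (3·2 + 2·4 + 5·3; 4·2 + 3·4 + 6·3; 3·2 + 7·4 + 6·3) = (29, 38, 52)
w2 = Lw1 = (3·29 + 2·38 + 5·52; 4·29 + 3·38 + 6·52; 3·29 + 7·38 + 6·52) = (423, 542, 665)
w3 = Lw2 = (5678, 7308, 9053)
w4 = Lw3 = (76915, 98954, 122508)
Ratio at component: 122508 / 9053 = 13.53231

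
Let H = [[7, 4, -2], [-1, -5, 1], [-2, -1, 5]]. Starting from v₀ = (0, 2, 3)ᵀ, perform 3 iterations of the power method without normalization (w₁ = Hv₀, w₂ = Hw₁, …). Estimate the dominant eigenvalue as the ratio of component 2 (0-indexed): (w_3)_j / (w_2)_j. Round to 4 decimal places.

5.5000

w1 = Hv₀ = (2, -7, 13)
w2 = Hw1 = (-40, 46, 68)
w3 = Hw2 = (-232, -122, 374)
Ratio at component: 374 / 68 = 5.5000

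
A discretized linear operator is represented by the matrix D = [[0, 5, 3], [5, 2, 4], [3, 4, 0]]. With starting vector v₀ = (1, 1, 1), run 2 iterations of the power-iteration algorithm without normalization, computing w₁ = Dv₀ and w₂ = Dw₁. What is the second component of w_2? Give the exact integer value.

90

w1 = Dv₀ = (8, 11, 7)
w2 = Dw1 = (76, 90, 68)
The requested component of w2 is 90.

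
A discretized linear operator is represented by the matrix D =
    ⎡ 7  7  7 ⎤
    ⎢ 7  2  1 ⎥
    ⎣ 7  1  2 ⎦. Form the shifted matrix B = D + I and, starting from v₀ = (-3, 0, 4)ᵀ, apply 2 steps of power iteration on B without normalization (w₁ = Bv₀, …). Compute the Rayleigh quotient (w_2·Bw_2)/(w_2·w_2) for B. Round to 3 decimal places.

B = D + I has rows (8, 7, 7); (7, 3, 1); (7, 1, 3)
w1 = Bv₀ = (8·(-3) + 7·0 + 7·4; 7·(-3) + 3·0 + 1·4; 7·(-3) + 1·0 + 3·4) = (4, -17, -9)
w2 = Bw1 = (8·4 + 7·(-17) + 7·(-9); 7·4 + 3·(-17) + 1·(-9); 7·4 + 1·(-17) + 3·(-9)) = (-150, -32, -16)
Bw2 = (-1536, -1162, -1130)
w2·Bw2 = 285664; w2·w2 = 23780; μ ≈ 285664/23780 = 12.013

12.013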